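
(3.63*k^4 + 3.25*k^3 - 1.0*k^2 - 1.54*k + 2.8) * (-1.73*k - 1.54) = -6.2799*k^5 - 11.2127*k^4 - 3.275*k^3 + 4.2042*k^2 - 2.4724*k - 4.312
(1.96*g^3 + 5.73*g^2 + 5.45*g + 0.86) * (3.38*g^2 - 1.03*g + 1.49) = 6.6248*g^5 + 17.3486*g^4 + 15.4395*g^3 + 5.831*g^2 + 7.2347*g + 1.2814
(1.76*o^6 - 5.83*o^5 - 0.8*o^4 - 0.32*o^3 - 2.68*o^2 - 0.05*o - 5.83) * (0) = 0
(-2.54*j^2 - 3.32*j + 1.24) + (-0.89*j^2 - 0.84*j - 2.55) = -3.43*j^2 - 4.16*j - 1.31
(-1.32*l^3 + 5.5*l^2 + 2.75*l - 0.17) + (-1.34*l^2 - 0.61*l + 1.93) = -1.32*l^3 + 4.16*l^2 + 2.14*l + 1.76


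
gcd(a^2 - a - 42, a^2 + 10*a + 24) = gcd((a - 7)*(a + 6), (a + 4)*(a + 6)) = a + 6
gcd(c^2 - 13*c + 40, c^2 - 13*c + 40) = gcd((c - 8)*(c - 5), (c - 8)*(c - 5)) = c^2 - 13*c + 40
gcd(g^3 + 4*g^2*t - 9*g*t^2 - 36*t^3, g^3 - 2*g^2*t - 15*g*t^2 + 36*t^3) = -g^2 - g*t + 12*t^2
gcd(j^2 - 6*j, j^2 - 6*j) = j^2 - 6*j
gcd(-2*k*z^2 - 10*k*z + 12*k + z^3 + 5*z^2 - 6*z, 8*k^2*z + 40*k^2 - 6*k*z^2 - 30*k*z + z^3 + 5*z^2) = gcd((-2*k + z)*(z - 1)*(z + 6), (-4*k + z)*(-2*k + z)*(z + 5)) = -2*k + z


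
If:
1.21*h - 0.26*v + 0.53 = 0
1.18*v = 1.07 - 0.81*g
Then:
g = 1.32098765432099 - 1.45679012345679*v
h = 0.214876033057851*v - 0.43801652892562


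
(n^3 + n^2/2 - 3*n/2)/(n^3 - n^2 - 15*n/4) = 2*(n - 1)/(2*n - 5)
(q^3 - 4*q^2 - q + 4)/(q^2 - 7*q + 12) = (q^2 - 1)/(q - 3)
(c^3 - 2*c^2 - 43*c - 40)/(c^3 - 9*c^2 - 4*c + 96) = (c^2 + 6*c + 5)/(c^2 - c - 12)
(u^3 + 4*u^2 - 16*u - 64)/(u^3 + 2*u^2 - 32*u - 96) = (u - 4)/(u - 6)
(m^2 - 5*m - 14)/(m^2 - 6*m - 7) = (m + 2)/(m + 1)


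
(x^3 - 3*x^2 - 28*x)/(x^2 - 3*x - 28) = x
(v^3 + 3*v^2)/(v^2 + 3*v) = v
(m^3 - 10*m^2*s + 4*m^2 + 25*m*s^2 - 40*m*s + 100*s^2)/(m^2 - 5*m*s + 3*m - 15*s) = (m^2 - 5*m*s + 4*m - 20*s)/(m + 3)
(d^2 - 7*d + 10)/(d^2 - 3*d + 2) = (d - 5)/(d - 1)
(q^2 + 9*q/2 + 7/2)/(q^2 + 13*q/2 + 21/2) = (q + 1)/(q + 3)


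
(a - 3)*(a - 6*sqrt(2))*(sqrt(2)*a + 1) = sqrt(2)*a^3 - 11*a^2 - 3*sqrt(2)*a^2 - 6*sqrt(2)*a + 33*a + 18*sqrt(2)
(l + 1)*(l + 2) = l^2 + 3*l + 2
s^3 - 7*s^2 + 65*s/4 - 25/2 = (s - 5/2)^2*(s - 2)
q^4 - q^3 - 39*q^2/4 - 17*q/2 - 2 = (q - 4)*(q + 1/2)^2*(q + 2)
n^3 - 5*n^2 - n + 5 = (n - 5)*(n - 1)*(n + 1)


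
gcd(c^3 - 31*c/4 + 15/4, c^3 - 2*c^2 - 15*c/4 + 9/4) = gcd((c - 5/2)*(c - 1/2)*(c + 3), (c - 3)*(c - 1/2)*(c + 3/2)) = c - 1/2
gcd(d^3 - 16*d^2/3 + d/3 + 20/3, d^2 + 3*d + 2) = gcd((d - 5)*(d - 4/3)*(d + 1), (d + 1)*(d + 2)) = d + 1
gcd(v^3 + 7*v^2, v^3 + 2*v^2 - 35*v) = v^2 + 7*v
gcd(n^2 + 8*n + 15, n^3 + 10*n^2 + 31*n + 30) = n^2 + 8*n + 15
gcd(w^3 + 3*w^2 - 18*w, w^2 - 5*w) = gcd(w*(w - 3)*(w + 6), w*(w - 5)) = w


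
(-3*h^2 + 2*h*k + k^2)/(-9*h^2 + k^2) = (h - k)/(3*h - k)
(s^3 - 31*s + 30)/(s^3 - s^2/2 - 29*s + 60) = 2*(s^2 - 6*s + 5)/(2*s^2 - 13*s + 20)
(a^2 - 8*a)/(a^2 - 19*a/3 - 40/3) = 3*a/(3*a + 5)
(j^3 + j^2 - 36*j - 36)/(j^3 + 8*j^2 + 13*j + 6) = (j - 6)/(j + 1)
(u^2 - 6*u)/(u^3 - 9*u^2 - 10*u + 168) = u/(u^2 - 3*u - 28)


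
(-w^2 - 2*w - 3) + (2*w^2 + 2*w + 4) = w^2 + 1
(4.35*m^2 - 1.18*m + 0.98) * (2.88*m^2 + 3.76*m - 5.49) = 12.528*m^4 + 12.9576*m^3 - 25.4959*m^2 + 10.163*m - 5.3802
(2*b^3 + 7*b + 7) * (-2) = -4*b^3 - 14*b - 14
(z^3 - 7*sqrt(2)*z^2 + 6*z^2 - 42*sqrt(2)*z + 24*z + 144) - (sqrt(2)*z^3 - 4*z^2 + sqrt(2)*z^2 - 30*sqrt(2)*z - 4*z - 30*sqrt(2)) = -sqrt(2)*z^3 + z^3 - 8*sqrt(2)*z^2 + 10*z^2 - 12*sqrt(2)*z + 28*z + 30*sqrt(2) + 144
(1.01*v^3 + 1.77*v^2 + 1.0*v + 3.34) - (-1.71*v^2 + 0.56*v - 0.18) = 1.01*v^3 + 3.48*v^2 + 0.44*v + 3.52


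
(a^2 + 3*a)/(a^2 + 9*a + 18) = a/(a + 6)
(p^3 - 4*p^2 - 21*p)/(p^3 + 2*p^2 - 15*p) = (p^2 - 4*p - 21)/(p^2 + 2*p - 15)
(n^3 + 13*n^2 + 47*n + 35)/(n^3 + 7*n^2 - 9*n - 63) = (n^2 + 6*n + 5)/(n^2 - 9)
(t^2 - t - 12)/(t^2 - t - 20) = (-t^2 + t + 12)/(-t^2 + t + 20)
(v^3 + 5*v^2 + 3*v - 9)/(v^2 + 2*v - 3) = v + 3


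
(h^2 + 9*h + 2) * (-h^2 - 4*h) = -h^4 - 13*h^3 - 38*h^2 - 8*h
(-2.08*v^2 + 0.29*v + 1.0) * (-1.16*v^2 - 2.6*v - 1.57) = 2.4128*v^4 + 5.0716*v^3 + 1.3516*v^2 - 3.0553*v - 1.57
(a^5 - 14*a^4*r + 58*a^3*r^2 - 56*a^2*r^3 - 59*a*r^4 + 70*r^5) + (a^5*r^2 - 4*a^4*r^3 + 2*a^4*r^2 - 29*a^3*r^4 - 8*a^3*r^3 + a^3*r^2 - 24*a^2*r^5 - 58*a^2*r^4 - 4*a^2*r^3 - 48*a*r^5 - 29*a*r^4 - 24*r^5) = a^5*r^2 + a^5 - 4*a^4*r^3 + 2*a^4*r^2 - 14*a^4*r - 29*a^3*r^4 - 8*a^3*r^3 + 59*a^3*r^2 - 24*a^2*r^5 - 58*a^2*r^4 - 60*a^2*r^3 - 48*a*r^5 - 88*a*r^4 + 46*r^5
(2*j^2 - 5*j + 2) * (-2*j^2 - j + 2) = -4*j^4 + 8*j^3 + 5*j^2 - 12*j + 4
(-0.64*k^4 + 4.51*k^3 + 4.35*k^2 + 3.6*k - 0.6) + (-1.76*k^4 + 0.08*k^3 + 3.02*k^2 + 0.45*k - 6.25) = -2.4*k^4 + 4.59*k^3 + 7.37*k^2 + 4.05*k - 6.85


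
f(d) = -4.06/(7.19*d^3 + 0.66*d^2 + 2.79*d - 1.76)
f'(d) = -4.06*(-21.57*d^2 - 1.32*d - 2.79)/(7.19*d^3 + 0.66*d^2 + 2.79*d - 1.76)^2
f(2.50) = -0.03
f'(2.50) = 0.04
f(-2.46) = 0.04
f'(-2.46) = 0.04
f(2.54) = -0.03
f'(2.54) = 0.04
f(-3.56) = 0.01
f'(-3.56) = 0.01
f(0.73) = -1.19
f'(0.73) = 5.28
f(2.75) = -0.03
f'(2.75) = 0.03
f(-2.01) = 0.06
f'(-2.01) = 0.09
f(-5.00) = 0.00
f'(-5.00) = 0.00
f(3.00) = -0.02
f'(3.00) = 0.02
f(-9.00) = 0.00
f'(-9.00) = 0.00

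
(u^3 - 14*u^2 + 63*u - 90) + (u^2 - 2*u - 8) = u^3 - 13*u^2 + 61*u - 98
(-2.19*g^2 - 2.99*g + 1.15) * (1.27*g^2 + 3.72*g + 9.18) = -2.7813*g^4 - 11.9441*g^3 - 29.7665*g^2 - 23.1702*g + 10.557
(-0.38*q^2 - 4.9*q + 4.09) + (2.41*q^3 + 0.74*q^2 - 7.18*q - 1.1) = 2.41*q^3 + 0.36*q^2 - 12.08*q + 2.99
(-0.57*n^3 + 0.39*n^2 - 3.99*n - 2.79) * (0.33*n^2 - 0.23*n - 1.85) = -0.1881*n^5 + 0.2598*n^4 - 0.3519*n^3 - 0.7245*n^2 + 8.0232*n + 5.1615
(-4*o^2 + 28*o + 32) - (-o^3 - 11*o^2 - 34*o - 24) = o^3 + 7*o^2 + 62*o + 56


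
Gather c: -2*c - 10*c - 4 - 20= -12*c - 24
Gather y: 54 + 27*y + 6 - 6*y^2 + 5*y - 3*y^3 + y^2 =-3*y^3 - 5*y^2 + 32*y + 60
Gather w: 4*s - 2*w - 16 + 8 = 4*s - 2*w - 8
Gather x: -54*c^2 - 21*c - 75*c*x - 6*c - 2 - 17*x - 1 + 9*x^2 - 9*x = -54*c^2 - 27*c + 9*x^2 + x*(-75*c - 26) - 3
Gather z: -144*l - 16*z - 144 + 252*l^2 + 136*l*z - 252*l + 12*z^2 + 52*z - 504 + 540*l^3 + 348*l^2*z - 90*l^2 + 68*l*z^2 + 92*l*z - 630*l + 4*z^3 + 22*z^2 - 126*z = 540*l^3 + 162*l^2 - 1026*l + 4*z^3 + z^2*(68*l + 34) + z*(348*l^2 + 228*l - 90) - 648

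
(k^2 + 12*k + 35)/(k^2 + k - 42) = (k + 5)/(k - 6)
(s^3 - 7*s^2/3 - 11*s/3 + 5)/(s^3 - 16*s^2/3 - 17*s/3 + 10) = (s - 3)/(s - 6)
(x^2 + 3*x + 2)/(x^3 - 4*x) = (x + 1)/(x*(x - 2))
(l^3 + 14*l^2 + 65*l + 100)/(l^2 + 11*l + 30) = (l^2 + 9*l + 20)/(l + 6)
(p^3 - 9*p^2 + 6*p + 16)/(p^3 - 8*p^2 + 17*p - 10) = (p^2 - 7*p - 8)/(p^2 - 6*p + 5)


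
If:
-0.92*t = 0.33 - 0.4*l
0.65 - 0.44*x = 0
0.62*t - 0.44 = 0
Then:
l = 2.46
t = 0.71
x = 1.48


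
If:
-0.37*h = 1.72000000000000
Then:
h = -4.65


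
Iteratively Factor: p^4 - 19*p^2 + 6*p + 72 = (p + 2)*(p^3 - 2*p^2 - 15*p + 36) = (p - 3)*(p + 2)*(p^2 + p - 12) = (p - 3)*(p + 2)*(p + 4)*(p - 3)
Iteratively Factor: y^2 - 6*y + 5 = (y - 1)*(y - 5)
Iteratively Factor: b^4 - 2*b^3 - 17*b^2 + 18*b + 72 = (b - 3)*(b^3 + b^2 - 14*b - 24) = (b - 3)*(b + 3)*(b^2 - 2*b - 8) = (b - 3)*(b + 2)*(b + 3)*(b - 4)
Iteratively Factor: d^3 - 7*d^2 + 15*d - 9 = (d - 3)*(d^2 - 4*d + 3) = (d - 3)*(d - 1)*(d - 3)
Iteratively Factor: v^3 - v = (v + 1)*(v^2 - v) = (v - 1)*(v + 1)*(v)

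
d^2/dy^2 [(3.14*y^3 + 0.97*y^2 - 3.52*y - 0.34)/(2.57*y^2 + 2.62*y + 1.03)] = (-5.6843418860808e-14*y^4 - 33.0766479999999*y^3 + 21.961506*y^2 + 62.157972*y + 18.188526)/(16.974593*y^6 + 51.914514*y^5 + 73.333665*y^4 + 59.59714*y^3 + 29.390535*y^2 + 8.338674*y + 1.092727)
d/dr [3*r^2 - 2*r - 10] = 6*r - 2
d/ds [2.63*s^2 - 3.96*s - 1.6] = 5.26*s - 3.96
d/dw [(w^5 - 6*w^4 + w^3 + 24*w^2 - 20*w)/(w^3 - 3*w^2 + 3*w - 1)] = (2*w^4 - 9*w^3 + 15*w^2 - 12*w - 20)/(w^3 - 3*w^2 + 3*w - 1)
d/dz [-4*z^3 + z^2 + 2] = 2*z*(1 - 6*z)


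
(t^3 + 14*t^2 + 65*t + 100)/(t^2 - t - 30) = (t^2 + 9*t + 20)/(t - 6)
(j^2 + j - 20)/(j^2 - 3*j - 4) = (j + 5)/(j + 1)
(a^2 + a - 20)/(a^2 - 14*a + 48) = (a^2 + a - 20)/(a^2 - 14*a + 48)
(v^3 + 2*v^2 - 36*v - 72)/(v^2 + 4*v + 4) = (v^2 - 36)/(v + 2)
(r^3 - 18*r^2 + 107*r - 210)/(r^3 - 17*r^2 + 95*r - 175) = (r - 6)/(r - 5)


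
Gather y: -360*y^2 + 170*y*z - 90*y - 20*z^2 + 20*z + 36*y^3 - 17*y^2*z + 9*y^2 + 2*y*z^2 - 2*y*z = 36*y^3 + y^2*(-17*z - 351) + y*(2*z^2 + 168*z - 90) - 20*z^2 + 20*z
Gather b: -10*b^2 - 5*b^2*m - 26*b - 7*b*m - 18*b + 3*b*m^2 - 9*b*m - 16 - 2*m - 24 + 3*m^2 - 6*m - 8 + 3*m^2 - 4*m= b^2*(-5*m - 10) + b*(3*m^2 - 16*m - 44) + 6*m^2 - 12*m - 48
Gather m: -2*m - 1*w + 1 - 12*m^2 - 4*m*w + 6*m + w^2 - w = -12*m^2 + m*(4 - 4*w) + w^2 - 2*w + 1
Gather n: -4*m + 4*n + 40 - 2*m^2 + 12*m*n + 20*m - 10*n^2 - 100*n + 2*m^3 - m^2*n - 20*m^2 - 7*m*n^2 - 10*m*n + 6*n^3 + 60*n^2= 2*m^3 - 22*m^2 + 16*m + 6*n^3 + n^2*(50 - 7*m) + n*(-m^2 + 2*m - 96) + 40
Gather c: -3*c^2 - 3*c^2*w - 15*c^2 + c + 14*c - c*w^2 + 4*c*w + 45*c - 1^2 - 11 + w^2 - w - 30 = c^2*(-3*w - 18) + c*(-w^2 + 4*w + 60) + w^2 - w - 42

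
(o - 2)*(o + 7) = o^2 + 5*o - 14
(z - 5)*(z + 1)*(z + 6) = z^3 + 2*z^2 - 29*z - 30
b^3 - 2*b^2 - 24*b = b*(b - 6)*(b + 4)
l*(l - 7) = l^2 - 7*l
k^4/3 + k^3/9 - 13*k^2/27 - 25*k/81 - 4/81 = (k/3 + 1/3)*(k - 4/3)*(k + 1/3)^2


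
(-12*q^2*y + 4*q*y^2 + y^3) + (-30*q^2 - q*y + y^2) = -12*q^2*y - 30*q^2 + 4*q*y^2 - q*y + y^3 + y^2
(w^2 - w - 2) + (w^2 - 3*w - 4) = 2*w^2 - 4*w - 6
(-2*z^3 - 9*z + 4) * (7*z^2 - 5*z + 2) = -14*z^5 + 10*z^4 - 67*z^3 + 73*z^2 - 38*z + 8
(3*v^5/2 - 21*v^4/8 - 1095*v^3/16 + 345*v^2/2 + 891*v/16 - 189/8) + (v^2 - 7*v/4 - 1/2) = 3*v^5/2 - 21*v^4/8 - 1095*v^3/16 + 347*v^2/2 + 863*v/16 - 193/8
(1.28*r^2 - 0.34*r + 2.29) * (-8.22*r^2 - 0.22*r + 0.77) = -10.5216*r^4 + 2.5132*r^3 - 17.7634*r^2 - 0.7656*r + 1.7633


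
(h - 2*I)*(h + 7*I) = h^2 + 5*I*h + 14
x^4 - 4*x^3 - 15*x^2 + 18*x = x*(x - 6)*(x - 1)*(x + 3)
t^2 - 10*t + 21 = (t - 7)*(t - 3)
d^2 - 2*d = d*(d - 2)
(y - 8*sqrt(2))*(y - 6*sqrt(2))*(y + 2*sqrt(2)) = y^3 - 12*sqrt(2)*y^2 + 40*y + 192*sqrt(2)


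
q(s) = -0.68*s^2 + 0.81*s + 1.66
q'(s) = 0.81 - 1.36*s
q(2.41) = -0.34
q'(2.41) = -2.47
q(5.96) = -17.67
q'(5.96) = -7.30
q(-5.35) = -22.14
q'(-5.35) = 8.09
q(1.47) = 1.38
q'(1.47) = -1.19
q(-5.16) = -20.63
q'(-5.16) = 7.83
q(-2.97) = -6.74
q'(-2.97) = 4.85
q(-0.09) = 1.58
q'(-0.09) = 0.93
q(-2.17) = -3.30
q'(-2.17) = 3.76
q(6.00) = -17.96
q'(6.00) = -7.35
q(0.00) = 1.66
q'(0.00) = 0.81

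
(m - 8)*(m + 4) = m^2 - 4*m - 32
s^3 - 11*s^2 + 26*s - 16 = (s - 8)*(s - 2)*(s - 1)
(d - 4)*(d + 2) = d^2 - 2*d - 8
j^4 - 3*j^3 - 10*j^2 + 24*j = j*(j - 4)*(j - 2)*(j + 3)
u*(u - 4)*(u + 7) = u^3 + 3*u^2 - 28*u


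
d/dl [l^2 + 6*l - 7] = 2*l + 6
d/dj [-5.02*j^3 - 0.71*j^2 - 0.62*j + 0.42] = -15.06*j^2 - 1.42*j - 0.62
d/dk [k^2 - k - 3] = 2*k - 1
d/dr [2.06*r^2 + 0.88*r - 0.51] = 4.12*r + 0.88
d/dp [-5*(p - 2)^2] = 20 - 10*p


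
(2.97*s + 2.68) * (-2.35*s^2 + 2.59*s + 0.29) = -6.9795*s^3 + 1.3943*s^2 + 7.8025*s + 0.7772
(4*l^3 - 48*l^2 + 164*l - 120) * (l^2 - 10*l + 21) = 4*l^5 - 88*l^4 + 728*l^3 - 2768*l^2 + 4644*l - 2520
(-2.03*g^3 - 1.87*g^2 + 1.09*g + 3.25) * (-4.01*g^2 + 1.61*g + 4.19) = 8.1403*g^5 + 4.2304*g^4 - 15.8873*g^3 - 19.1129*g^2 + 9.7996*g + 13.6175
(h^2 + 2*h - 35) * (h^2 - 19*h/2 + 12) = h^4 - 15*h^3/2 - 42*h^2 + 713*h/2 - 420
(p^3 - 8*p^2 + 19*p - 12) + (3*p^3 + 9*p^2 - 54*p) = 4*p^3 + p^2 - 35*p - 12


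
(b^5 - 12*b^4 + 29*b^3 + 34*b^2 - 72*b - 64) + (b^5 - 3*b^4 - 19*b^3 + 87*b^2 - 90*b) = 2*b^5 - 15*b^4 + 10*b^3 + 121*b^2 - 162*b - 64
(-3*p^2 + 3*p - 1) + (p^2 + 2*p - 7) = -2*p^2 + 5*p - 8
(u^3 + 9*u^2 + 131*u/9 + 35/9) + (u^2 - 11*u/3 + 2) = u^3 + 10*u^2 + 98*u/9 + 53/9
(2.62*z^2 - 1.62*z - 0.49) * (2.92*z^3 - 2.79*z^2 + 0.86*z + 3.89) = 7.6504*z^5 - 12.0402*z^4 + 5.3422*z^3 + 10.1657*z^2 - 6.7232*z - 1.9061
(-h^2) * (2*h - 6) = -2*h^3 + 6*h^2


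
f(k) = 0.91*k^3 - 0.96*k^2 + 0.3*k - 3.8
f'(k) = 2.73*k^2 - 1.92*k + 0.3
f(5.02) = 88.63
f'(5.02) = 59.46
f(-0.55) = -4.41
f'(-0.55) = 2.18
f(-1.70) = -11.56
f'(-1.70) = 11.45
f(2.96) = 12.28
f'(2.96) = 18.54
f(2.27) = 2.58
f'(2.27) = 10.01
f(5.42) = 114.51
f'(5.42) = 70.09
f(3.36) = 20.89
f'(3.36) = 24.67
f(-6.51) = -297.50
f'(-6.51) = 128.50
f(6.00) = 160.00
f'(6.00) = 87.06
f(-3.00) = -37.91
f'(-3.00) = 30.63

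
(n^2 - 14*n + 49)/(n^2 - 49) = (n - 7)/(n + 7)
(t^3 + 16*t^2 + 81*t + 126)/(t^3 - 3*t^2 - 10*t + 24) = (t^2 + 13*t + 42)/(t^2 - 6*t + 8)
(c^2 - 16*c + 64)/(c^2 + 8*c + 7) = (c^2 - 16*c + 64)/(c^2 + 8*c + 7)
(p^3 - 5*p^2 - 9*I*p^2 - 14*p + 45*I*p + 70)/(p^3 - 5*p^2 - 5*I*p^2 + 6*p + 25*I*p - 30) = (p^2 - 9*I*p - 14)/(p^2 - 5*I*p + 6)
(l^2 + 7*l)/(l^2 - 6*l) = (l + 7)/(l - 6)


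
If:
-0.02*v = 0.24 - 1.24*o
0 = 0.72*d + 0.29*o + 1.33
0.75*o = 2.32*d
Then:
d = -0.82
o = -2.54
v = -169.74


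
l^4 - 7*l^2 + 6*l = l*(l - 2)*(l - 1)*(l + 3)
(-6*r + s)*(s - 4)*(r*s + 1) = -6*r^2*s^2 + 24*r^2*s + r*s^3 - 4*r*s^2 - 6*r*s + 24*r + s^2 - 4*s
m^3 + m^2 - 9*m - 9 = (m - 3)*(m + 1)*(m + 3)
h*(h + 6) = h^2 + 6*h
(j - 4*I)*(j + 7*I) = j^2 + 3*I*j + 28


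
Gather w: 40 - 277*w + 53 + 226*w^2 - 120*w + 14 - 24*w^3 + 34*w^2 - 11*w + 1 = -24*w^3 + 260*w^2 - 408*w + 108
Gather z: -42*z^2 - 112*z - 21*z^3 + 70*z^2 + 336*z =-21*z^3 + 28*z^2 + 224*z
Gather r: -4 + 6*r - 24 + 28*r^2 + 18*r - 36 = 28*r^2 + 24*r - 64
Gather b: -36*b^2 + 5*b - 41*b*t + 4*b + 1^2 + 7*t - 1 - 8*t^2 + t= -36*b^2 + b*(9 - 41*t) - 8*t^2 + 8*t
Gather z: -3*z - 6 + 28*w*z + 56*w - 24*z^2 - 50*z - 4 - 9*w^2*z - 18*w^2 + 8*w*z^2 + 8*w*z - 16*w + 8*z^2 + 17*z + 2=-18*w^2 + 40*w + z^2*(8*w - 16) + z*(-9*w^2 + 36*w - 36) - 8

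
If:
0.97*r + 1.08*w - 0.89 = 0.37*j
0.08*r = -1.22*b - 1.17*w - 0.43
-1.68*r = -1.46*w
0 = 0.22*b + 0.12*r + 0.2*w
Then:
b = -1.33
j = 2.58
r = 0.83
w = 0.96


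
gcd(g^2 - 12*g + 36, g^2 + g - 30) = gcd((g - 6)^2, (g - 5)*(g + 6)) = 1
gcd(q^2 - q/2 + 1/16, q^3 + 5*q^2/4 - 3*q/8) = q - 1/4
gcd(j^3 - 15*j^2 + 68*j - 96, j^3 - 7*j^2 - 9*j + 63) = j - 3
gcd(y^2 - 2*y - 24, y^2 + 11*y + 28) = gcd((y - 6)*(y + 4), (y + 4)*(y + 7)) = y + 4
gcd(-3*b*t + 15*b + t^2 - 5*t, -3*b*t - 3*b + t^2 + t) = -3*b + t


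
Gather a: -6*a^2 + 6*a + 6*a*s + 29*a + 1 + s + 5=-6*a^2 + a*(6*s + 35) + s + 6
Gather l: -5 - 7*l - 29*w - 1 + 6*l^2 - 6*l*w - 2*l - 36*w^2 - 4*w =6*l^2 + l*(-6*w - 9) - 36*w^2 - 33*w - 6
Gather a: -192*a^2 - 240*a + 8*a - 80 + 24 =-192*a^2 - 232*a - 56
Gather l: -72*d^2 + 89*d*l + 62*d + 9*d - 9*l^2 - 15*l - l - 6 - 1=-72*d^2 + 71*d - 9*l^2 + l*(89*d - 16) - 7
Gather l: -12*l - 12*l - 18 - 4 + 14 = -24*l - 8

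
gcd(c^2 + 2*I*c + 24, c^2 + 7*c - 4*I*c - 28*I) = c - 4*I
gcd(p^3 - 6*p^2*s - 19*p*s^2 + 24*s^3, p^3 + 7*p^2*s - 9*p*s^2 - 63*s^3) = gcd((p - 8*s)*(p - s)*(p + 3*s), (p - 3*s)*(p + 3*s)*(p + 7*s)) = p + 3*s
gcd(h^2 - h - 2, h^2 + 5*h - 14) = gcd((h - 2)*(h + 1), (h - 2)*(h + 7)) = h - 2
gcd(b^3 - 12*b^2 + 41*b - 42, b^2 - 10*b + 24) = 1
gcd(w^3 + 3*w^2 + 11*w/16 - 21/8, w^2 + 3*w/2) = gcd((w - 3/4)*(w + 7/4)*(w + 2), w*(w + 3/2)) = 1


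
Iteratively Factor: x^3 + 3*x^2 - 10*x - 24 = (x - 3)*(x^2 + 6*x + 8) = (x - 3)*(x + 4)*(x + 2)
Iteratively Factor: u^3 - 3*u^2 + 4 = (u - 2)*(u^2 - u - 2) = (u - 2)^2*(u + 1)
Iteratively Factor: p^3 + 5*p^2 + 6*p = (p + 3)*(p^2 + 2*p) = (p + 2)*(p + 3)*(p)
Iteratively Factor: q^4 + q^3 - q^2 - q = (q + 1)*(q^3 - q) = q*(q + 1)*(q^2 - 1) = q*(q - 1)*(q + 1)*(q + 1)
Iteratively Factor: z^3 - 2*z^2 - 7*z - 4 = (z - 4)*(z^2 + 2*z + 1) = (z - 4)*(z + 1)*(z + 1)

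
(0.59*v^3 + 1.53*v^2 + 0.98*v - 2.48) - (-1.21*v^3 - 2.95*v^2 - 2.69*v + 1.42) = 1.8*v^3 + 4.48*v^2 + 3.67*v - 3.9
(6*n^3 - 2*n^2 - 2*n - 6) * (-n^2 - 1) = -6*n^5 + 2*n^4 - 4*n^3 + 8*n^2 + 2*n + 6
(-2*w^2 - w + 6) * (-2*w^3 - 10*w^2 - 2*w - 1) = 4*w^5 + 22*w^4 + 2*w^3 - 56*w^2 - 11*w - 6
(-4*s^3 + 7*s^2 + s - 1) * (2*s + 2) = -8*s^4 + 6*s^3 + 16*s^2 - 2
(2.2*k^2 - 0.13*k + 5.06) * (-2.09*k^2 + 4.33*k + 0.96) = -4.598*k^4 + 9.7977*k^3 - 9.0263*k^2 + 21.785*k + 4.8576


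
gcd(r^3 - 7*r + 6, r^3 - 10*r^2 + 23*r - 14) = r^2 - 3*r + 2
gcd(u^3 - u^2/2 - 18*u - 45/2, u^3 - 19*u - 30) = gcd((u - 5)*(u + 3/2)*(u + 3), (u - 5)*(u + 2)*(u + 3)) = u^2 - 2*u - 15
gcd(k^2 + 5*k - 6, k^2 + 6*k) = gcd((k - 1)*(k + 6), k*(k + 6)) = k + 6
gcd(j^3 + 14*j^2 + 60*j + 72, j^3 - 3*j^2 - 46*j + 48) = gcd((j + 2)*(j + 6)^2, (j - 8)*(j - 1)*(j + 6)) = j + 6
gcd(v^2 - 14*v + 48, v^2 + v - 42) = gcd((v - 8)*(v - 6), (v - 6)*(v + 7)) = v - 6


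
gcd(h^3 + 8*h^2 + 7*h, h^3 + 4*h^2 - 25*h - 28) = h^2 + 8*h + 7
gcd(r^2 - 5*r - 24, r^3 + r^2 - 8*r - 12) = 1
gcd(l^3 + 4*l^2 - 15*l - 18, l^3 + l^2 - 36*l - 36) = l^2 + 7*l + 6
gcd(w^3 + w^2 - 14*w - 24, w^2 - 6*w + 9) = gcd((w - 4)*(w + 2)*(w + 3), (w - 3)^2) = 1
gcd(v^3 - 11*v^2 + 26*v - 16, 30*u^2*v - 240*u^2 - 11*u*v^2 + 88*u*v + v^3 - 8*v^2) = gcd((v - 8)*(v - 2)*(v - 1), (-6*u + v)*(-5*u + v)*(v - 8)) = v - 8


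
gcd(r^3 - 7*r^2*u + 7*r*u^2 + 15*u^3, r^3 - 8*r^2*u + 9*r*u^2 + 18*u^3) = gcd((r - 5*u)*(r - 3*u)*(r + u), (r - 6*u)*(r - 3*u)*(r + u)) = r^2 - 2*r*u - 3*u^2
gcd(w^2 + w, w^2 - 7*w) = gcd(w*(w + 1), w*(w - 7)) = w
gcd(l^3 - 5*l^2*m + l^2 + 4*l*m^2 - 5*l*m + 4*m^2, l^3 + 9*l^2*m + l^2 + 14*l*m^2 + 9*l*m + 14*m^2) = l + 1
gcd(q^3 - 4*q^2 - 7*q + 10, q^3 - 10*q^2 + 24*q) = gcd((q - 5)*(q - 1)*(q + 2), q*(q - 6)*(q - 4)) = 1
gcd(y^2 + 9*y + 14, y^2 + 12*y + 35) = y + 7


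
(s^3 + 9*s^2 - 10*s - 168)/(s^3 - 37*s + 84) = (s + 6)/(s - 3)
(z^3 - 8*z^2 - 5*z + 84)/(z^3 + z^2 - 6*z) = (z^2 - 11*z + 28)/(z*(z - 2))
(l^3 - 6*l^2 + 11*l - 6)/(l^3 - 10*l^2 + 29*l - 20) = (l^2 - 5*l + 6)/(l^2 - 9*l + 20)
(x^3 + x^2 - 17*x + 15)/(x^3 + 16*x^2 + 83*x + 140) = (x^2 - 4*x + 3)/(x^2 + 11*x + 28)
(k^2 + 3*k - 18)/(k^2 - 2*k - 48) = (k - 3)/(k - 8)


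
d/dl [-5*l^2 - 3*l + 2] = -10*l - 3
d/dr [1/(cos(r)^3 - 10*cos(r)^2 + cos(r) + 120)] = (3*cos(r)^2 - 20*cos(r) + 1)*sin(r)/(cos(r)^3 - 10*cos(r)^2 + cos(r) + 120)^2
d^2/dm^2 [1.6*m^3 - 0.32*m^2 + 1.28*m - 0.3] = 9.6*m - 0.64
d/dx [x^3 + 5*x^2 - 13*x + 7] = 3*x^2 + 10*x - 13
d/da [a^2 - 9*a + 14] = 2*a - 9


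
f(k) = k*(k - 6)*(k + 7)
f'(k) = k*(k - 6) + k*(k + 7) + (k - 6)*(k + 7) = 3*k^2 + 2*k - 42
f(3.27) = -91.68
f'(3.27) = -3.38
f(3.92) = -89.04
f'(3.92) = 11.94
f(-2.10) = 83.35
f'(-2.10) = -32.97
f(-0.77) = 32.48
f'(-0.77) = -41.76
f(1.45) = -55.75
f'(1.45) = -32.79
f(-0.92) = 38.71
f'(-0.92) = -41.30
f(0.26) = -10.83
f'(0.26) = -41.28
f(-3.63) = 117.80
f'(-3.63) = -9.73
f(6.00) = 0.00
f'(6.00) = 78.00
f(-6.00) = 72.00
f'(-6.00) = 54.00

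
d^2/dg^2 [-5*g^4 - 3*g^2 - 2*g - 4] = -60*g^2 - 6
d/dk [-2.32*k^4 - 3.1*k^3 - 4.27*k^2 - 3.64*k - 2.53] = -9.28*k^3 - 9.3*k^2 - 8.54*k - 3.64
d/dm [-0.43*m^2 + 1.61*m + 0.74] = 1.61 - 0.86*m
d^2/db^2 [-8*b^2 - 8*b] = -16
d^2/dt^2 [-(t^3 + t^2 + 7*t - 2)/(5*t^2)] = 2*(6 - 7*t)/(5*t^4)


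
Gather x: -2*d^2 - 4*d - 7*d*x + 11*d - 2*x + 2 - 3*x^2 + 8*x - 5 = -2*d^2 + 7*d - 3*x^2 + x*(6 - 7*d) - 3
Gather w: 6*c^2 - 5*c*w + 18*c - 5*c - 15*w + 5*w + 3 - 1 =6*c^2 + 13*c + w*(-5*c - 10) + 2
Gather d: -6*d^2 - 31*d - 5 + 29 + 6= -6*d^2 - 31*d + 30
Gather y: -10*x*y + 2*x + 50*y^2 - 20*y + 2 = 2*x + 50*y^2 + y*(-10*x - 20) + 2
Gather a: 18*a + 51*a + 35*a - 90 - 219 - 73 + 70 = 104*a - 312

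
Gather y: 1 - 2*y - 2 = -2*y - 1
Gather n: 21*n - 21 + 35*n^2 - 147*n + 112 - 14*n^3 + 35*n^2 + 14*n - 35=-14*n^3 + 70*n^2 - 112*n + 56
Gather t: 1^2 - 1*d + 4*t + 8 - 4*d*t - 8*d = -9*d + t*(4 - 4*d) + 9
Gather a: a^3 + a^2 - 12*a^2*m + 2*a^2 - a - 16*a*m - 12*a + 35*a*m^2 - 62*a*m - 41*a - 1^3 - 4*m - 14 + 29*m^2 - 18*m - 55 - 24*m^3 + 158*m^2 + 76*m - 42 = a^3 + a^2*(3 - 12*m) + a*(35*m^2 - 78*m - 54) - 24*m^3 + 187*m^2 + 54*m - 112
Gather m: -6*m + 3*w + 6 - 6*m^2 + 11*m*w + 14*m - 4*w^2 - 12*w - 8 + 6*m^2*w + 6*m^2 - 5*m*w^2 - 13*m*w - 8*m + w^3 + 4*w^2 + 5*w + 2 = 6*m^2*w + m*(-5*w^2 - 2*w) + w^3 - 4*w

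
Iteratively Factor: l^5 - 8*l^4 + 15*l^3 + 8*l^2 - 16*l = (l - 4)*(l^4 - 4*l^3 - l^2 + 4*l) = (l - 4)^2*(l^3 - l) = l*(l - 4)^2*(l^2 - 1) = l*(l - 4)^2*(l + 1)*(l - 1)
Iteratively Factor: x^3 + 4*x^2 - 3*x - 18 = (x + 3)*(x^2 + x - 6) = (x - 2)*(x + 3)*(x + 3)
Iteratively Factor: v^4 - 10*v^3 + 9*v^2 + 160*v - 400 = (v + 4)*(v^3 - 14*v^2 + 65*v - 100) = (v - 4)*(v + 4)*(v^2 - 10*v + 25) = (v - 5)*(v - 4)*(v + 4)*(v - 5)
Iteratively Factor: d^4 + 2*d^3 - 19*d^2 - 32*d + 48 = (d + 4)*(d^3 - 2*d^2 - 11*d + 12) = (d + 3)*(d + 4)*(d^2 - 5*d + 4) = (d - 1)*(d + 3)*(d + 4)*(d - 4)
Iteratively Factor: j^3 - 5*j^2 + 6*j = (j - 3)*(j^2 - 2*j) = j*(j - 3)*(j - 2)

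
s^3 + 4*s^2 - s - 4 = (s - 1)*(s + 1)*(s + 4)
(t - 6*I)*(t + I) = t^2 - 5*I*t + 6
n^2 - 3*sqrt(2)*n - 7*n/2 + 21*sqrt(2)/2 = (n - 7/2)*(n - 3*sqrt(2))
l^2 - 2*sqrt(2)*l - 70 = (l - 7*sqrt(2))*(l + 5*sqrt(2))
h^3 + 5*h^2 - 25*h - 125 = (h - 5)*(h + 5)^2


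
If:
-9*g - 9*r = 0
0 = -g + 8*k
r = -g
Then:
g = -r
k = -r/8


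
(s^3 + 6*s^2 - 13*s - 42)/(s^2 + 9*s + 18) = (s^3 + 6*s^2 - 13*s - 42)/(s^2 + 9*s + 18)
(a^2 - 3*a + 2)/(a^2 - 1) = (a - 2)/(a + 1)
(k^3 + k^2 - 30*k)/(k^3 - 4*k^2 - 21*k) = (-k^2 - k + 30)/(-k^2 + 4*k + 21)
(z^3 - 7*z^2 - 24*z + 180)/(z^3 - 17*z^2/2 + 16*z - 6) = 2*(z^2 - z - 30)/(2*z^2 - 5*z + 2)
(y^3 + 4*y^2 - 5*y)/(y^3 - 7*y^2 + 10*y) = (y^2 + 4*y - 5)/(y^2 - 7*y + 10)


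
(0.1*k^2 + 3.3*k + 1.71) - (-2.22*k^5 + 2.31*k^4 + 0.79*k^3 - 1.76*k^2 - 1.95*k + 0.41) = 2.22*k^5 - 2.31*k^4 - 0.79*k^3 + 1.86*k^2 + 5.25*k + 1.3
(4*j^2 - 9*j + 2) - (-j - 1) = 4*j^2 - 8*j + 3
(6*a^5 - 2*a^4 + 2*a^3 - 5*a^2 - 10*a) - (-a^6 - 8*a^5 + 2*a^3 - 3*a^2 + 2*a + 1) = a^6 + 14*a^5 - 2*a^4 - 2*a^2 - 12*a - 1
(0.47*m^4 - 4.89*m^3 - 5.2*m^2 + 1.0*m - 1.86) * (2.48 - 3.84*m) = -1.8048*m^5 + 19.9432*m^4 + 7.8408*m^3 - 16.736*m^2 + 9.6224*m - 4.6128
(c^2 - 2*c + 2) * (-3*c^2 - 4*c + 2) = -3*c^4 + 2*c^3 + 4*c^2 - 12*c + 4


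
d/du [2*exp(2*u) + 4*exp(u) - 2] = 4*(exp(u) + 1)*exp(u)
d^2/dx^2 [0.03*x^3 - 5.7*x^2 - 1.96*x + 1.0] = 0.18*x - 11.4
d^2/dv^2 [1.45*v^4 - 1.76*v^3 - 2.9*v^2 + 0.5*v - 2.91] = 17.4*v^2 - 10.56*v - 5.8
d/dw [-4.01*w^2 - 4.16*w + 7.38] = -8.02*w - 4.16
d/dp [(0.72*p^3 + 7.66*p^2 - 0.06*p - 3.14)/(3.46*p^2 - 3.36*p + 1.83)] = (2.4912*p^4 - 4.83839999999999*p^3 - 21.5772*p^2 + 49.7644*p - 10.6602)/(11.9716*p^4 - 23.2512*p^3 + 23.9532*p^2 - 12.2976*p + 3.3489)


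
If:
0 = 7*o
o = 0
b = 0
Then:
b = 0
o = 0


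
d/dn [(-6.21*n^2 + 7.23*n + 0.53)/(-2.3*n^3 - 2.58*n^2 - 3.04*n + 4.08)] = (-14.283*n^4 + 33.258*n^3 + 41.1888*n^2 - 47.9388*n + 31.1096)/(5.29*n^6 + 11.868*n^5 + 20.6404*n^4 - 3.0816*n^3 - 11.8112*n^2 - 24.8064*n + 16.6464)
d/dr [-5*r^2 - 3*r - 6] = -10*r - 3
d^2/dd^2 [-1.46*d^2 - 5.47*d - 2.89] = -2.92000000000000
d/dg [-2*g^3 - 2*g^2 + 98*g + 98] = -6*g^2 - 4*g + 98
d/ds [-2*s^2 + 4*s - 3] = 4 - 4*s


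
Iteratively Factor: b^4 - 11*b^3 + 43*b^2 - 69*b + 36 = (b - 3)*(b^3 - 8*b^2 + 19*b - 12) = (b - 4)*(b - 3)*(b^2 - 4*b + 3) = (b - 4)*(b - 3)*(b - 1)*(b - 3)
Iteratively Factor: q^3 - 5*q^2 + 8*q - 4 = (q - 2)*(q^2 - 3*q + 2) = (q - 2)*(q - 1)*(q - 2)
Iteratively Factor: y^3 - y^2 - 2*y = (y - 2)*(y^2 + y) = (y - 2)*(y + 1)*(y)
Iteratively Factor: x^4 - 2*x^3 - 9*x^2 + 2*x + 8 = (x + 1)*(x^3 - 3*x^2 - 6*x + 8) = (x - 4)*(x + 1)*(x^2 + x - 2) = (x - 4)*(x - 1)*(x + 1)*(x + 2)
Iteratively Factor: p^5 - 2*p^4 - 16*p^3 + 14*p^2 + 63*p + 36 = (p + 1)*(p^4 - 3*p^3 - 13*p^2 + 27*p + 36) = (p + 1)^2*(p^3 - 4*p^2 - 9*p + 36) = (p - 3)*(p + 1)^2*(p^2 - p - 12) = (p - 4)*(p - 3)*(p + 1)^2*(p + 3)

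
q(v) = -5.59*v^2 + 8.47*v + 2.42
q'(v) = 8.47 - 11.18*v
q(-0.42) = -2.12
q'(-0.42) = 13.17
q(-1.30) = -18.04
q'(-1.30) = 23.00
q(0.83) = 5.60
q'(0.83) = -0.81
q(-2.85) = -67.12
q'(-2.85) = 40.33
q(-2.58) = -56.64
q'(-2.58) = 37.31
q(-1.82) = -31.51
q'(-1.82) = 28.82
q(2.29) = -7.50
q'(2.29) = -17.13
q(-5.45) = -209.78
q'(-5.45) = 69.40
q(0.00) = 2.42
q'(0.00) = 8.47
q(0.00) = 2.42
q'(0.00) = 8.47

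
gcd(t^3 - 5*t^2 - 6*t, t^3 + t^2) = t^2 + t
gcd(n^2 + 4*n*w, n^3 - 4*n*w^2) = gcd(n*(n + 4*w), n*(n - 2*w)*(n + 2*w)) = n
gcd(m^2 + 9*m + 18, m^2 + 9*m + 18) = m^2 + 9*m + 18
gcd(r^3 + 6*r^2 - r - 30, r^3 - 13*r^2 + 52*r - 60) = r - 2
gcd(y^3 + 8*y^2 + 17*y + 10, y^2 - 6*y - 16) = y + 2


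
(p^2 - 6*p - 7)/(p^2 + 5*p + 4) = (p - 7)/(p + 4)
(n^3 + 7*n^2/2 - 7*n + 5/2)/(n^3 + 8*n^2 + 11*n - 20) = (n - 1/2)/(n + 4)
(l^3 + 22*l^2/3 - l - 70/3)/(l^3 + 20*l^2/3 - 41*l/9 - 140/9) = 3*(l + 2)/(3*l + 4)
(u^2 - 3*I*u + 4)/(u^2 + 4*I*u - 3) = (u - 4*I)/(u + 3*I)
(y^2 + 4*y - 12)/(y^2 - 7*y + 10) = (y + 6)/(y - 5)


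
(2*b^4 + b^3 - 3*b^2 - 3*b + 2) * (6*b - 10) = 12*b^5 - 14*b^4 - 28*b^3 + 12*b^2 + 42*b - 20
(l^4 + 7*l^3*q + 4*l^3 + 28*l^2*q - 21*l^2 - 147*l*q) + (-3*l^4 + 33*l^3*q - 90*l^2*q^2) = -2*l^4 + 40*l^3*q + 4*l^3 - 90*l^2*q^2 + 28*l^2*q - 21*l^2 - 147*l*q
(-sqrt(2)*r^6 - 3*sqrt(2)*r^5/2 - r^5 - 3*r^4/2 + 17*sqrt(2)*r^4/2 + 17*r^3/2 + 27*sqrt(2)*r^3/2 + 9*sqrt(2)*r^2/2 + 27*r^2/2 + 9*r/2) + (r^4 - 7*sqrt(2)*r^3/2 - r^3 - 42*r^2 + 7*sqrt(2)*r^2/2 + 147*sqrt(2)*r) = -sqrt(2)*r^6 - 3*sqrt(2)*r^5/2 - r^5 - r^4/2 + 17*sqrt(2)*r^4/2 + 15*r^3/2 + 10*sqrt(2)*r^3 - 57*r^2/2 + 8*sqrt(2)*r^2 + 9*r/2 + 147*sqrt(2)*r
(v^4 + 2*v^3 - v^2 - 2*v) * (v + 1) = v^5 + 3*v^4 + v^3 - 3*v^2 - 2*v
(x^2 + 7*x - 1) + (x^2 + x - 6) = 2*x^2 + 8*x - 7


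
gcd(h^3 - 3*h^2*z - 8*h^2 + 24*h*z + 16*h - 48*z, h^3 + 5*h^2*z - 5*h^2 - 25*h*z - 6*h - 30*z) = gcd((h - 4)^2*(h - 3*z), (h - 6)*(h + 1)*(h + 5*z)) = 1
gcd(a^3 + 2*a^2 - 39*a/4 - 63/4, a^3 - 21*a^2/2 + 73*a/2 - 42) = a - 3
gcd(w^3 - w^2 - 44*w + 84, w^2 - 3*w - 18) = w - 6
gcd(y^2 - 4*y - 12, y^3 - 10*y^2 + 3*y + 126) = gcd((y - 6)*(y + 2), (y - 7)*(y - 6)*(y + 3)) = y - 6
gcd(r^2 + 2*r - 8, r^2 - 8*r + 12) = r - 2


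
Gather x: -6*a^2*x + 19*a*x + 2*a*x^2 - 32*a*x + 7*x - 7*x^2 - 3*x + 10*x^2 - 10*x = x^2*(2*a + 3) + x*(-6*a^2 - 13*a - 6)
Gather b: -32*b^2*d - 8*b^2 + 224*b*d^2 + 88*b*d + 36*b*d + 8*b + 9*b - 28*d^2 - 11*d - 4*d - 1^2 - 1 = b^2*(-32*d - 8) + b*(224*d^2 + 124*d + 17) - 28*d^2 - 15*d - 2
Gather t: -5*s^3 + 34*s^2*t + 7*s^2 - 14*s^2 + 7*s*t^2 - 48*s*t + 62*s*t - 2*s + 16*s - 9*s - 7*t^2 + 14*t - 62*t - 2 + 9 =-5*s^3 - 7*s^2 + 5*s + t^2*(7*s - 7) + t*(34*s^2 + 14*s - 48) + 7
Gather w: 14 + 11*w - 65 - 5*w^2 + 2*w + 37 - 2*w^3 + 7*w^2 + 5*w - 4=-2*w^3 + 2*w^2 + 18*w - 18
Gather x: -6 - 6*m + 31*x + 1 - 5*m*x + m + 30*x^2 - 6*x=-5*m + 30*x^2 + x*(25 - 5*m) - 5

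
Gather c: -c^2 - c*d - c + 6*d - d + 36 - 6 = -c^2 + c*(-d - 1) + 5*d + 30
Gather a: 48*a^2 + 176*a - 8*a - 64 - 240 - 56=48*a^2 + 168*a - 360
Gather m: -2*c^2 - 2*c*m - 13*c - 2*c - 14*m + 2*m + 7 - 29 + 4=-2*c^2 - 15*c + m*(-2*c - 12) - 18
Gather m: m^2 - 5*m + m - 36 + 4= m^2 - 4*m - 32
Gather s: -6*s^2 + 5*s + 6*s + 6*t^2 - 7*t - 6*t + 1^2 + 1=-6*s^2 + 11*s + 6*t^2 - 13*t + 2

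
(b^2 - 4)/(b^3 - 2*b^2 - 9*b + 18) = (b + 2)/(b^2 - 9)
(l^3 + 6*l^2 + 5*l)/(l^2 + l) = l + 5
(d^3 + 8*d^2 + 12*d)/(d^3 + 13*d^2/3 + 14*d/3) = 3*(d + 6)/(3*d + 7)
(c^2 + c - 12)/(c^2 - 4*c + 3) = (c + 4)/(c - 1)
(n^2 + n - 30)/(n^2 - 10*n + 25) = (n + 6)/(n - 5)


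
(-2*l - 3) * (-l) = 2*l^2 + 3*l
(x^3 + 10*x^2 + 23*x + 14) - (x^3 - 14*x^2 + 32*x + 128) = 24*x^2 - 9*x - 114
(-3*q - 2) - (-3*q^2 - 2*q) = 3*q^2 - q - 2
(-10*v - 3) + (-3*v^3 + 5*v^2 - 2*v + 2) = -3*v^3 + 5*v^2 - 12*v - 1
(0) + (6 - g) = 6 - g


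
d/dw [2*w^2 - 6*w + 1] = 4*w - 6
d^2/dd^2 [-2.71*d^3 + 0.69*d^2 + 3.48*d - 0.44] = 1.38 - 16.26*d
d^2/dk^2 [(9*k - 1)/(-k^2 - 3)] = 2*(4*k^2*(1 - 9*k) + (27*k - 1)*(k^2 + 3))/(k^2 + 3)^3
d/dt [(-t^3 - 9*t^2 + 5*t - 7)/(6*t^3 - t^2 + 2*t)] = (55*t^4 - 64*t^3 + 113*t^2 - 14*t + 14)/(t^2*(36*t^4 - 12*t^3 + 25*t^2 - 4*t + 4))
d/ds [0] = 0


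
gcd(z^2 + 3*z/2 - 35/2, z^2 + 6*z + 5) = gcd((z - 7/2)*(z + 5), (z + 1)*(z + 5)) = z + 5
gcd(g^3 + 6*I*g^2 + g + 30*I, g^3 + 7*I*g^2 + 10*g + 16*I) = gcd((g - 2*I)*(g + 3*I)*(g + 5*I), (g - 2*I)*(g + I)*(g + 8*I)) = g - 2*I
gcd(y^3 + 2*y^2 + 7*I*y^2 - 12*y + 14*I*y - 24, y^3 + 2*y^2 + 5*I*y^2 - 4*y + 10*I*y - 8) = y^2 + y*(2 + 4*I) + 8*I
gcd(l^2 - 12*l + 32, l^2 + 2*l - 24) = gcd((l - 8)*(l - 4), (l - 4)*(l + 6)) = l - 4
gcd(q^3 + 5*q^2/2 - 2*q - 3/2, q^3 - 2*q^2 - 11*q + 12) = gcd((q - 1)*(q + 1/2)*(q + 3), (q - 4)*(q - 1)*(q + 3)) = q^2 + 2*q - 3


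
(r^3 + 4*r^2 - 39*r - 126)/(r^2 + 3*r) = r + 1 - 42/r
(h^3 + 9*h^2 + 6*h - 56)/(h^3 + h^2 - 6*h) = (h^2 + 11*h + 28)/(h*(h + 3))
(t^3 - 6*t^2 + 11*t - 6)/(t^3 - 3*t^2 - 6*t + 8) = (t^2 - 5*t + 6)/(t^2 - 2*t - 8)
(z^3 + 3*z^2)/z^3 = (z + 3)/z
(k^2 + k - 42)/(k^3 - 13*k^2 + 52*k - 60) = (k + 7)/(k^2 - 7*k + 10)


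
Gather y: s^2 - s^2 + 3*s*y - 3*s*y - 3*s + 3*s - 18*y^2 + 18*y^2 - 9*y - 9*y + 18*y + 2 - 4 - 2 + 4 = 0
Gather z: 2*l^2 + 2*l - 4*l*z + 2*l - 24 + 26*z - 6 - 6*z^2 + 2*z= 2*l^2 + 4*l - 6*z^2 + z*(28 - 4*l) - 30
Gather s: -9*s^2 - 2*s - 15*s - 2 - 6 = -9*s^2 - 17*s - 8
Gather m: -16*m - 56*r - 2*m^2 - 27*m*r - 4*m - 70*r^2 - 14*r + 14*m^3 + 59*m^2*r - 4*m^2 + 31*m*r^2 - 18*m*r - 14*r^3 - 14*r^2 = 14*m^3 + m^2*(59*r - 6) + m*(31*r^2 - 45*r - 20) - 14*r^3 - 84*r^2 - 70*r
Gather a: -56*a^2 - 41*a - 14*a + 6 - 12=-56*a^2 - 55*a - 6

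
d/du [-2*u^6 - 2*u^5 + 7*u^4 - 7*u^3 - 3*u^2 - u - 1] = -12*u^5 - 10*u^4 + 28*u^3 - 21*u^2 - 6*u - 1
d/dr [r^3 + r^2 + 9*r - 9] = 3*r^2 + 2*r + 9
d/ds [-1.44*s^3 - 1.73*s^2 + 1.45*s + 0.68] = -4.32*s^2 - 3.46*s + 1.45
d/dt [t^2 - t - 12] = 2*t - 1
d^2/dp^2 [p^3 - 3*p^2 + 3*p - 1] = 6*p - 6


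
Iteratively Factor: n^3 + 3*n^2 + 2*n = (n + 1)*(n^2 + 2*n) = (n + 1)*(n + 2)*(n)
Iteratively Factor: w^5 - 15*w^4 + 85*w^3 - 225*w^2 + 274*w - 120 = (w - 5)*(w^4 - 10*w^3 + 35*w^2 - 50*w + 24) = (w - 5)*(w - 3)*(w^3 - 7*w^2 + 14*w - 8) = (w - 5)*(w - 3)*(w - 2)*(w^2 - 5*w + 4) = (w - 5)*(w - 4)*(w - 3)*(w - 2)*(w - 1)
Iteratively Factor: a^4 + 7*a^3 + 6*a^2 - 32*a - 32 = (a + 4)*(a^3 + 3*a^2 - 6*a - 8) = (a - 2)*(a + 4)*(a^2 + 5*a + 4) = (a - 2)*(a + 1)*(a + 4)*(a + 4)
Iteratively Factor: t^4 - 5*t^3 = (t)*(t^3 - 5*t^2) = t*(t - 5)*(t^2) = t^2*(t - 5)*(t)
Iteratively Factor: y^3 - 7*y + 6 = (y + 3)*(y^2 - 3*y + 2) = (y - 2)*(y + 3)*(y - 1)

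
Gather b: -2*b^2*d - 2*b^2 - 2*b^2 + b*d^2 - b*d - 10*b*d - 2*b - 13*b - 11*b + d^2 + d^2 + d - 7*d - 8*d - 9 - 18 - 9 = b^2*(-2*d - 4) + b*(d^2 - 11*d - 26) + 2*d^2 - 14*d - 36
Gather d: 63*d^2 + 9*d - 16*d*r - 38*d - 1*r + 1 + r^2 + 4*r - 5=63*d^2 + d*(-16*r - 29) + r^2 + 3*r - 4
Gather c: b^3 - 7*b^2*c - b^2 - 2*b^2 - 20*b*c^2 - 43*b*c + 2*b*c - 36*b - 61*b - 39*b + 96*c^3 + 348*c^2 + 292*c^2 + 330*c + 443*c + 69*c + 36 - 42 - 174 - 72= b^3 - 3*b^2 - 136*b + 96*c^3 + c^2*(640 - 20*b) + c*(-7*b^2 - 41*b + 842) - 252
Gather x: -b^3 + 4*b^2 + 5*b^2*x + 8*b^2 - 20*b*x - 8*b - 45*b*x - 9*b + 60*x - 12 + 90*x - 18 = -b^3 + 12*b^2 - 17*b + x*(5*b^2 - 65*b + 150) - 30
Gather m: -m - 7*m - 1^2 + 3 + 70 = 72 - 8*m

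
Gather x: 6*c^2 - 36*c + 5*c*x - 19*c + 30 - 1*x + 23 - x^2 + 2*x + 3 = 6*c^2 - 55*c - x^2 + x*(5*c + 1) + 56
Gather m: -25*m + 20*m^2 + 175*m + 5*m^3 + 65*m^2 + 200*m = 5*m^3 + 85*m^2 + 350*m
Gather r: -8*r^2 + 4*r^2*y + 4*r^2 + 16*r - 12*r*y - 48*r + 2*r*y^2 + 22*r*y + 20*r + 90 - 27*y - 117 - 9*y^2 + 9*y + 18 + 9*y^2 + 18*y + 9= r^2*(4*y - 4) + r*(2*y^2 + 10*y - 12)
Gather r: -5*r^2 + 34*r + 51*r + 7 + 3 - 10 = -5*r^2 + 85*r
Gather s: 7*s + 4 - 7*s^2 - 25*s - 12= -7*s^2 - 18*s - 8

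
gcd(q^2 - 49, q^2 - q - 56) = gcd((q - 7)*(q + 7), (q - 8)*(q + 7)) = q + 7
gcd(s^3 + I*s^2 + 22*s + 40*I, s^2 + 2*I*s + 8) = s + 4*I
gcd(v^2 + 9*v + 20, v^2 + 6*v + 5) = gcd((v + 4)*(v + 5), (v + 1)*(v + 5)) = v + 5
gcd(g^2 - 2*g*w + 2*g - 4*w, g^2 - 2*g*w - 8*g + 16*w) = -g + 2*w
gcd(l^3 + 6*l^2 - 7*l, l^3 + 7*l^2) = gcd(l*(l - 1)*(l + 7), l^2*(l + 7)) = l^2 + 7*l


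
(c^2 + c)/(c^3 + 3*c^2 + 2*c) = 1/(c + 2)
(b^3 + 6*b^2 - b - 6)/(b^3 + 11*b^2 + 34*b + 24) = (b - 1)/(b + 4)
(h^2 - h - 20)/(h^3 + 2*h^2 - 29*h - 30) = (h + 4)/(h^2 + 7*h + 6)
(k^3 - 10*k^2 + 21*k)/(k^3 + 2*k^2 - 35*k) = (k^2 - 10*k + 21)/(k^2 + 2*k - 35)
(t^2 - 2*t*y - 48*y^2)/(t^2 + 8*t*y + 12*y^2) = (t - 8*y)/(t + 2*y)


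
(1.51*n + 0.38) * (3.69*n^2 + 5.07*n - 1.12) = 5.5719*n^3 + 9.0579*n^2 + 0.2354*n - 0.4256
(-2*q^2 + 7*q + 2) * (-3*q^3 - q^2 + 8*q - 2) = 6*q^5 - 19*q^4 - 29*q^3 + 58*q^2 + 2*q - 4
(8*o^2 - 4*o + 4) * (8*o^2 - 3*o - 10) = 64*o^4 - 56*o^3 - 36*o^2 + 28*o - 40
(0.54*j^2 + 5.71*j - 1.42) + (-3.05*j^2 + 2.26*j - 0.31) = -2.51*j^2 + 7.97*j - 1.73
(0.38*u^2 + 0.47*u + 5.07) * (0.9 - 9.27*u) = -3.5226*u^3 - 4.0149*u^2 - 46.5759*u + 4.563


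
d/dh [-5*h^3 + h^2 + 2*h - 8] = -15*h^2 + 2*h + 2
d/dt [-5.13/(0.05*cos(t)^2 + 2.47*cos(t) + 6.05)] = -(0.513*cos(t) + 12.6711)*sin(t)/(0.05*cos(t)^2 + 2.47*cos(t) + 6.05)^2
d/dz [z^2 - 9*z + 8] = 2*z - 9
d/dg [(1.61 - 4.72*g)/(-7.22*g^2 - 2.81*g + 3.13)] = (-34.0784*g^2 + 23.2484*g - 10.2495)/(52.1284*g^4 + 40.5764*g^3 - 37.3011*g^2 - 17.5906*g + 9.7969)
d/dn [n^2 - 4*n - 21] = 2*n - 4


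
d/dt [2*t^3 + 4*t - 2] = 6*t^2 + 4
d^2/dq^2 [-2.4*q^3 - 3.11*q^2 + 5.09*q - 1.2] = -14.4*q - 6.22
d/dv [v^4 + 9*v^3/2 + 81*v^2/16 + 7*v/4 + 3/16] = 4*v^3 + 27*v^2/2 + 81*v/8 + 7/4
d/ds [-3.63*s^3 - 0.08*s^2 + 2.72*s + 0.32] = -10.89*s^2 - 0.16*s + 2.72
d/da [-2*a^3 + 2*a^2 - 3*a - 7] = -6*a^2 + 4*a - 3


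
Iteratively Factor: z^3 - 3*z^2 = (z)*(z^2 - 3*z) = z^2*(z - 3)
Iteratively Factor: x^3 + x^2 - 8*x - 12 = (x + 2)*(x^2 - x - 6) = (x + 2)^2*(x - 3)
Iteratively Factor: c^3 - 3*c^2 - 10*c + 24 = (c + 3)*(c^2 - 6*c + 8) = (c - 4)*(c + 3)*(c - 2)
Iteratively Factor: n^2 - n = (n)*(n - 1)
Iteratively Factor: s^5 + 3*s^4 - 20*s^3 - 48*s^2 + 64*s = (s + 4)*(s^4 - s^3 - 16*s^2 + 16*s) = (s - 1)*(s + 4)*(s^3 - 16*s) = (s - 1)*(s + 4)^2*(s^2 - 4*s) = s*(s - 1)*(s + 4)^2*(s - 4)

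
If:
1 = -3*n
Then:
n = -1/3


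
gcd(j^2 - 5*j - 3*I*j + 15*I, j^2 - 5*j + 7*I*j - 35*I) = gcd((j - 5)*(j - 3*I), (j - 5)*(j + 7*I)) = j - 5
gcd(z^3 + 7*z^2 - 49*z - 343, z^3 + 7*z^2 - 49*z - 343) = z^3 + 7*z^2 - 49*z - 343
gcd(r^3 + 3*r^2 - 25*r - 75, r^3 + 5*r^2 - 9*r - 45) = r^2 + 8*r + 15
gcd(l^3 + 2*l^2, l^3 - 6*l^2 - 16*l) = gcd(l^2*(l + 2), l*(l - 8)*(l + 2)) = l^2 + 2*l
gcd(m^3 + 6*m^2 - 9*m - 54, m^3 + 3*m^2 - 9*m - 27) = m^2 - 9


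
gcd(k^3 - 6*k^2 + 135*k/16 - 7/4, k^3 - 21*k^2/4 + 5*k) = k - 4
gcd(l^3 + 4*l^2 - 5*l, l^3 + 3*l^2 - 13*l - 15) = l + 5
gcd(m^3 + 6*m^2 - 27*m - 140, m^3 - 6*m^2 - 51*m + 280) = m^2 + 2*m - 35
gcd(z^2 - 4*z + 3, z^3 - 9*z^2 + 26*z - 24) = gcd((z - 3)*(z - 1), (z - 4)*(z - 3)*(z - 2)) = z - 3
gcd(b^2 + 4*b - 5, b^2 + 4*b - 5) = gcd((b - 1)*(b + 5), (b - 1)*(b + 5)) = b^2 + 4*b - 5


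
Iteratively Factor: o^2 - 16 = (o - 4)*(o + 4)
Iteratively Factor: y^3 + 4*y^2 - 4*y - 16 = (y - 2)*(y^2 + 6*y + 8) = (y - 2)*(y + 2)*(y + 4)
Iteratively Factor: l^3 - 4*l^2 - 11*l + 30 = (l - 5)*(l^2 + l - 6) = (l - 5)*(l - 2)*(l + 3)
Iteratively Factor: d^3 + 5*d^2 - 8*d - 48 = (d + 4)*(d^2 + d - 12) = (d + 4)^2*(d - 3)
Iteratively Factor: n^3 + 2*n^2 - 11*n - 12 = (n - 3)*(n^2 + 5*n + 4) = (n - 3)*(n + 4)*(n + 1)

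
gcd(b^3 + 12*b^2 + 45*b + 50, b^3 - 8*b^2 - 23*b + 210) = b + 5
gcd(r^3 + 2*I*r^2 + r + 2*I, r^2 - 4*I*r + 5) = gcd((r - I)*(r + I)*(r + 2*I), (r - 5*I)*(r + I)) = r + I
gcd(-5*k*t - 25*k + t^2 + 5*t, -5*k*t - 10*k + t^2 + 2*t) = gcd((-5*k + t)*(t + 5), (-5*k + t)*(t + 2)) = -5*k + t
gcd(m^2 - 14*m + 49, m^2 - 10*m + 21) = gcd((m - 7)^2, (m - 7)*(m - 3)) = m - 7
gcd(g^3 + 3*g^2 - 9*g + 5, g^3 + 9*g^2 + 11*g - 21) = g - 1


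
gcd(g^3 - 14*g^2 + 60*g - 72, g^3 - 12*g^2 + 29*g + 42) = g - 6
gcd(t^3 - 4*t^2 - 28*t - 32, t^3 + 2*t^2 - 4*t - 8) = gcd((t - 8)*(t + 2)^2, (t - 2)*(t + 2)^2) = t^2 + 4*t + 4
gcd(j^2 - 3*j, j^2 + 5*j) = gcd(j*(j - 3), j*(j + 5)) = j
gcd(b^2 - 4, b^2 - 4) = b^2 - 4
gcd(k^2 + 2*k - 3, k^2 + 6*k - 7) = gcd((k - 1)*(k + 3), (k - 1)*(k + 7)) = k - 1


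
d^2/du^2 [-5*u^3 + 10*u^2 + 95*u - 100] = 20 - 30*u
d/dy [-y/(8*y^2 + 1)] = (8*y^2 - 1)/(8*y^2 + 1)^2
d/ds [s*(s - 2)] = 2*s - 2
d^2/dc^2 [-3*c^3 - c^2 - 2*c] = -18*c - 2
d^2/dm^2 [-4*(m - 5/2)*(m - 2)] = -8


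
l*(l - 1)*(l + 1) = l^3 - l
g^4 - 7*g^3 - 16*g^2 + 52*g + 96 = (g - 8)*(g - 3)*(g + 2)^2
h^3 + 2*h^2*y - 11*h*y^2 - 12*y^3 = (h - 3*y)*(h + y)*(h + 4*y)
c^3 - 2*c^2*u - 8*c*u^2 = c*(c - 4*u)*(c + 2*u)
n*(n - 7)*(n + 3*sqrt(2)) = n^3 - 7*n^2 + 3*sqrt(2)*n^2 - 21*sqrt(2)*n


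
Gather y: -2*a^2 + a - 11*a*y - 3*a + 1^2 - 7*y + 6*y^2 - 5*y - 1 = -2*a^2 - 2*a + 6*y^2 + y*(-11*a - 12)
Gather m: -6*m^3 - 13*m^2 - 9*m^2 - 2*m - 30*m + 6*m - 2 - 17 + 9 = -6*m^3 - 22*m^2 - 26*m - 10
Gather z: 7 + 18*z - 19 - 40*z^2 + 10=-40*z^2 + 18*z - 2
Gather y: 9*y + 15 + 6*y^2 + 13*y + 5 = 6*y^2 + 22*y + 20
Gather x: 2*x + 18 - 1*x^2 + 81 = -x^2 + 2*x + 99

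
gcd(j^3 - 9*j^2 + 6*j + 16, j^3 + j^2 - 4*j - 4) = j^2 - j - 2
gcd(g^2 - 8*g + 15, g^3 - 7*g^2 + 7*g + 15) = g^2 - 8*g + 15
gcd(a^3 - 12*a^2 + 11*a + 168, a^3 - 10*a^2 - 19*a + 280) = a^2 - 15*a + 56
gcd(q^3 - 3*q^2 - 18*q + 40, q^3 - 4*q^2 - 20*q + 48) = q^2 + 2*q - 8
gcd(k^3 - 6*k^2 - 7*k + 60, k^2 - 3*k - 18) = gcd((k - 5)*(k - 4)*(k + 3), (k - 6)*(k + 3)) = k + 3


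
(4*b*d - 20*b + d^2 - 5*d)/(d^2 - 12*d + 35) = (4*b + d)/(d - 7)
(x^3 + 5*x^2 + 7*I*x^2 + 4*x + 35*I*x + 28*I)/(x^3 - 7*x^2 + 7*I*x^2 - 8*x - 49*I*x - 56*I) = (x + 4)/(x - 8)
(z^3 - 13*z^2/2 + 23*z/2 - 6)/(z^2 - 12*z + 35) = (2*z^3 - 13*z^2 + 23*z - 12)/(2*(z^2 - 12*z + 35))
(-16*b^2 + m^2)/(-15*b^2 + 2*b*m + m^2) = (-16*b^2 + m^2)/(-15*b^2 + 2*b*m + m^2)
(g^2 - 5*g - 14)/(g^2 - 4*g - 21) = (g + 2)/(g + 3)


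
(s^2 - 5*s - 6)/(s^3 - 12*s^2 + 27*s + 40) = (s - 6)/(s^2 - 13*s + 40)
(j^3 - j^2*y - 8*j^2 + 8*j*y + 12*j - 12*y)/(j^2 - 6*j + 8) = (j^2 - j*y - 6*j + 6*y)/(j - 4)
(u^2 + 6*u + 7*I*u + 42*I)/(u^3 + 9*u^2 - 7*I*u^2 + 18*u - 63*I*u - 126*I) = (u + 7*I)/(u^2 + u*(3 - 7*I) - 21*I)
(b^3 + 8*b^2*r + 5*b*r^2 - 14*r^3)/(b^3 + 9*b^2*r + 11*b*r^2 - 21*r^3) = (b + 2*r)/(b + 3*r)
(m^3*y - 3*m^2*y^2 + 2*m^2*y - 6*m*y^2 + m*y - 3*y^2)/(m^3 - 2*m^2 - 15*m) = y*(-m^3 + 3*m^2*y - 2*m^2 + 6*m*y - m + 3*y)/(m*(-m^2 + 2*m + 15))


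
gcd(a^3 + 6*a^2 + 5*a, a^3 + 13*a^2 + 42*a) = a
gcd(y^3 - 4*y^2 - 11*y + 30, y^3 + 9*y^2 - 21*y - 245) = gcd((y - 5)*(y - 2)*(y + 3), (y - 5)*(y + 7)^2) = y - 5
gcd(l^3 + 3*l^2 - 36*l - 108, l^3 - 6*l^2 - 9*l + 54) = l^2 - 3*l - 18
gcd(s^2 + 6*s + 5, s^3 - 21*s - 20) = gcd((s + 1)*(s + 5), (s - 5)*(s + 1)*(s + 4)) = s + 1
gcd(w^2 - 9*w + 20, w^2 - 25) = w - 5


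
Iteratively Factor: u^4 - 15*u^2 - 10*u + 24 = (u - 1)*(u^3 + u^2 - 14*u - 24) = (u - 4)*(u - 1)*(u^2 + 5*u + 6) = (u - 4)*(u - 1)*(u + 2)*(u + 3)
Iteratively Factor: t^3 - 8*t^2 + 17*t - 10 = (t - 2)*(t^2 - 6*t + 5) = (t - 2)*(t - 1)*(t - 5)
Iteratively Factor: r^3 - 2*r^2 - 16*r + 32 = (r - 4)*(r^2 + 2*r - 8) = (r - 4)*(r - 2)*(r + 4)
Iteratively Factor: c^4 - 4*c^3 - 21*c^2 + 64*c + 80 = (c + 4)*(c^3 - 8*c^2 + 11*c + 20) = (c - 4)*(c + 4)*(c^2 - 4*c - 5) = (c - 4)*(c + 1)*(c + 4)*(c - 5)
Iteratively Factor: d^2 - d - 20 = (d - 5)*(d + 4)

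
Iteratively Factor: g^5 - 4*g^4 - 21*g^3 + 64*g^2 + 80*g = (g)*(g^4 - 4*g^3 - 21*g^2 + 64*g + 80) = g*(g - 4)*(g^3 - 21*g - 20) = g*(g - 4)*(g + 4)*(g^2 - 4*g - 5) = g*(g - 4)*(g + 1)*(g + 4)*(g - 5)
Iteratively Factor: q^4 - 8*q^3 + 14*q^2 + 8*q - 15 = (q - 5)*(q^3 - 3*q^2 - q + 3) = (q - 5)*(q - 1)*(q^2 - 2*q - 3) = (q - 5)*(q - 1)*(q + 1)*(q - 3)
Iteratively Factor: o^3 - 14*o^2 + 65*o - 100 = (o - 5)*(o^2 - 9*o + 20) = (o - 5)*(o - 4)*(o - 5)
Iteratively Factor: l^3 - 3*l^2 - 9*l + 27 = (l - 3)*(l^2 - 9) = (l - 3)*(l + 3)*(l - 3)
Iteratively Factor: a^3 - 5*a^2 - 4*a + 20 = (a - 2)*(a^2 - 3*a - 10) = (a - 5)*(a - 2)*(a + 2)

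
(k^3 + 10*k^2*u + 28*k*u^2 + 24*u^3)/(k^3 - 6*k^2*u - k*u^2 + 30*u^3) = (k^2 + 8*k*u + 12*u^2)/(k^2 - 8*k*u + 15*u^2)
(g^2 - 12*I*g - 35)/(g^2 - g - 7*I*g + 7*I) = (g - 5*I)/(g - 1)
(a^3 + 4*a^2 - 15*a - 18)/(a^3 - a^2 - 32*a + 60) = (a^2 - 2*a - 3)/(a^2 - 7*a + 10)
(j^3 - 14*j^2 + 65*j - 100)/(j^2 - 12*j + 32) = (j^2 - 10*j + 25)/(j - 8)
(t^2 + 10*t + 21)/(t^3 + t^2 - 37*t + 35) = (t + 3)/(t^2 - 6*t + 5)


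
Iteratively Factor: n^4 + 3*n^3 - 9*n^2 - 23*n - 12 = (n - 3)*(n^3 + 6*n^2 + 9*n + 4) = (n - 3)*(n + 4)*(n^2 + 2*n + 1) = (n - 3)*(n + 1)*(n + 4)*(n + 1)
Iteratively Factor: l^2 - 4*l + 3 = (l - 1)*(l - 3)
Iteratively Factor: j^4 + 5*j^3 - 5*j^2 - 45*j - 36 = (j - 3)*(j^3 + 8*j^2 + 19*j + 12) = (j - 3)*(j + 4)*(j^2 + 4*j + 3) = (j - 3)*(j + 3)*(j + 4)*(j + 1)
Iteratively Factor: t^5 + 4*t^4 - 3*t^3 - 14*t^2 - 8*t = (t + 1)*(t^4 + 3*t^3 - 6*t^2 - 8*t) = (t + 1)^2*(t^3 + 2*t^2 - 8*t) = (t - 2)*(t + 1)^2*(t^2 + 4*t) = t*(t - 2)*(t + 1)^2*(t + 4)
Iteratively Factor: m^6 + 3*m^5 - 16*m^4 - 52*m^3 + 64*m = (m + 2)*(m^5 + m^4 - 18*m^3 - 16*m^2 + 32*m) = (m - 1)*(m + 2)*(m^4 + 2*m^3 - 16*m^2 - 32*m) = m*(m - 1)*(m + 2)*(m^3 + 2*m^2 - 16*m - 32) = m*(m - 1)*(m + 2)^2*(m^2 - 16) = m*(m - 1)*(m + 2)^2*(m + 4)*(m - 4)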